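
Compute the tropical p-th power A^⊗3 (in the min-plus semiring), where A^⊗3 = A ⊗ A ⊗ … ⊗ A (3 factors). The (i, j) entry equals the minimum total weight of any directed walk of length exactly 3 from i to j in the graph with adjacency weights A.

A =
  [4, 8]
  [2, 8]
A^⊗3 =
  [12, 16]
  [10, 14]

Each entry (A^⊗3)_ij equals the minimum over all length-3 walks i = v_0 → v_1 → … → v_3 = j of Σ_t A[v_t][v_{t+1}]. For example, for (i, j) = (0, 1) we minimise over 4 possible intermediate vertex sequences; the minimum is 16, attained along the walk 0 → 0 → 0 → 1.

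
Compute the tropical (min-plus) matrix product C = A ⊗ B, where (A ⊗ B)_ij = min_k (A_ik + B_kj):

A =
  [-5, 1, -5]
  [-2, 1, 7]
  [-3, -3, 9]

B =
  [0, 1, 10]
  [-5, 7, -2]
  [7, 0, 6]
A ⊗ B =
  [-5, -5, -1]
  [-4, -1, -1]
  [-8, -2, -5]

Apply the min-plus product entry-by-entry:
  C[0][0] = min over k of (A[0][0] + B[0][0] = -5 + 0 = -5, A[0][1] + B[1][0] = 1 + -5 = -4, A[0][2] + B[2][0] = -5 + 7 = 2) = -5 (attained at k = 0)
  C[0][1] = min over k of (A[0][0] + B[0][1] = -5 + 1 = -4, A[0][1] + B[1][1] = 1 + 7 = 8, A[0][2] + B[2][1] = -5 + 0 = -5) = -5 (attained at k = 2)
  C[0][2] = min over k of (A[0][0] + B[0][2] = -5 + 10 = 5, A[0][1] + B[1][2] = 1 + -2 = -1, A[0][2] + B[2][2] = -5 + 6 = 1) = -1 (attained at k = 1)
  C[1][0] = min over k of (A[1][0] + B[0][0] = -2 + 0 = -2, A[1][1] + B[1][0] = 1 + -5 = -4, A[1][2] + B[2][0] = 7 + 7 = 14) = -4 (attained at k = 1)
  C[1][1] = min over k of (A[1][0] + B[0][1] = -2 + 1 = -1, A[1][1] + B[1][1] = 1 + 7 = 8, A[1][2] + B[2][1] = 7 + 0 = 7) = -1 (attained at k = 0)
  C[1][2] = min over k of (A[1][0] + B[0][2] = -2 + 10 = 8, A[1][1] + B[1][2] = 1 + -2 = -1, A[1][2] + B[2][2] = 7 + 6 = 13) = -1 (attained at k = 1)
  C[2][0] = min over k of (A[2][0] + B[0][0] = -3 + 0 = -3, A[2][1] + B[1][0] = -3 + -5 = -8, A[2][2] + B[2][0] = 9 + 7 = 16) = -8 (attained at k = 1)
  C[2][1] = min over k of (A[2][0] + B[0][1] = -3 + 1 = -2, A[2][1] + B[1][1] = -3 + 7 = 4, A[2][2] + B[2][1] = 9 + 0 = 9) = -2 (attained at k = 0)
  C[2][2] = min over k of (A[2][0] + B[0][2] = -3 + 10 = 7, A[2][1] + B[1][2] = -3 + -2 = -5, A[2][2] + B[2][2] = 9 + 6 = 15) = -5 (attained at k = 1)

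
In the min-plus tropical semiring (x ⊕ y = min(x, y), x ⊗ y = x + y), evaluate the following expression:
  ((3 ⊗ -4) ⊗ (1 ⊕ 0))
((3 ⊗ -4) ⊗ (1 ⊕ 0)) = -1

Expand innermost to outermost. Recall ⊕ takes the minimum of its arguments and ⊗ takes their sum. Working out the expression ((3 ⊗ -4) ⊗ (1 ⊕ 0)) gives -1.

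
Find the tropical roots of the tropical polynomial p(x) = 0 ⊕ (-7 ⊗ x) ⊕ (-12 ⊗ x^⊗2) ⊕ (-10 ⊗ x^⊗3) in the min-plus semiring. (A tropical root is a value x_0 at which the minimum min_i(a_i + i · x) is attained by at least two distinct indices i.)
Roots: {-2, 5, 7}

Each tropical root is a break point of the lower envelope of the lines y = a_i + i · x (there are 4 lines, with slopes 0, 1, ..., 3). Only the lines that attain the minimum somewhere contribute to roots; other lines are dominated. Here the surviving (envelope) indices are i = 3, i = 2, i = 1, i = 0.
Intersections between consecutive envelope lines give the roots: for adjacent envelope indices i < j the intersection is x = (a_i − a_j) / (j − i). Reading off the sorted break points: {-2, 5, 7}.
Verification: at each break x_0, at least two indices attain the minimum of min_i(a_i + i · x_0).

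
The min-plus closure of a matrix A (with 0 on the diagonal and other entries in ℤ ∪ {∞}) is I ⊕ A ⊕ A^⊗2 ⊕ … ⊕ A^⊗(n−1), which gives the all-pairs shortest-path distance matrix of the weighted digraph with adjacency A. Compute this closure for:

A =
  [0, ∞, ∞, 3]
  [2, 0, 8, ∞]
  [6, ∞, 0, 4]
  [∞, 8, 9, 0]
Closure =
  [0, 11, 12, 3]
  [2, 0, 8, 5]
  [6, 12, 0, 4]
  [10, 8, 9, 0]

This is the Floyd-Warshall all-pairs shortest-path computation. For each intermediate vertex k = 0, 1, …, 3, update dist[i][j] ← min(dist[i][j], dist[i][k] + dist[k][j]). The final matrix gives, for each (i, j), the minimum total weight of any directed path from i to j (possibly empty when i = j).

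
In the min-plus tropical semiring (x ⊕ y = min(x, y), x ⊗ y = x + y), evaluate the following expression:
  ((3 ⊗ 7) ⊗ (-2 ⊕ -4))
((3 ⊗ 7) ⊗ (-2 ⊕ -4)) = 6

Expand innermost to outermost. Recall ⊕ takes the minimum of its arguments and ⊗ takes their sum. Working out the expression ((3 ⊗ 7) ⊗ (-2 ⊕ -4)) gives 6.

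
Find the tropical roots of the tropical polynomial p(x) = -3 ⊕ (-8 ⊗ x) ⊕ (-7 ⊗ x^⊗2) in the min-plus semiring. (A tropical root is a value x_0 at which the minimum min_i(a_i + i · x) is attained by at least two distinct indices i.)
Roots: {-1, 5}

Each tropical root is a break point of the lower envelope of the lines y = a_i + i · x (there are 3 lines, with slopes 0, 1, ..., 2). Only the lines that attain the minimum somewhere contribute to roots; other lines are dominated. Here the surviving (envelope) indices are i = 2, i = 1, i = 0.
Intersections between consecutive envelope lines give the roots: for adjacent envelope indices i < j the intersection is x = (a_i − a_j) / (j − i). Reading off the sorted break points: {-1, 5}.
Verification: at each break x_0, at least two indices attain the minimum of min_i(a_i + i · x_0).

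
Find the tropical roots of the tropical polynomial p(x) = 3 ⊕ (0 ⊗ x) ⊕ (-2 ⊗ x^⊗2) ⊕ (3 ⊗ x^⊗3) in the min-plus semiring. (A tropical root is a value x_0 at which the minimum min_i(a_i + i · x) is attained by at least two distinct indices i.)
Roots: {-5, 2, 3}

Each tropical root is a break point of the lower envelope of the lines y = a_i + i · x (there are 4 lines, with slopes 0, 1, ..., 3). Only the lines that attain the minimum somewhere contribute to roots; other lines are dominated. Here the surviving (envelope) indices are i = 3, i = 2, i = 1, i = 0.
Intersections between consecutive envelope lines give the roots: for adjacent envelope indices i < j the intersection is x = (a_i − a_j) / (j − i). Reading off the sorted break points: {-5, 2, 3}.
Verification: at each break x_0, at least two indices attain the minimum of min_i(a_i + i · x_0).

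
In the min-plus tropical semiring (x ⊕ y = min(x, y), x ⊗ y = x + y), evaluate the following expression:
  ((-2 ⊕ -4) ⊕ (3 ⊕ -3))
((-2 ⊕ -4) ⊕ (3 ⊕ -3)) = -4

Expand innermost to outermost. Recall ⊕ takes the minimum of its arguments and ⊗ takes their sum. Working out the expression ((-2 ⊕ -4) ⊕ (3 ⊕ -3)) gives -4.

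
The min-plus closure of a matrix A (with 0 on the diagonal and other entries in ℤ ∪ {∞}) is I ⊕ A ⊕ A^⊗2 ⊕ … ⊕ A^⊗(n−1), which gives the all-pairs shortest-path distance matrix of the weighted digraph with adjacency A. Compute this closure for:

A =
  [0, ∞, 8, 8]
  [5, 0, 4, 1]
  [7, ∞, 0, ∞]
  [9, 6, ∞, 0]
Closure =
  [0, 14, 8, 8]
  [5, 0, 4, 1]
  [7, 21, 0, 15]
  [9, 6, 10, 0]

This is the Floyd-Warshall all-pairs shortest-path computation. For each intermediate vertex k = 0, 1, …, 3, update dist[i][j] ← min(dist[i][j], dist[i][k] + dist[k][j]). The final matrix gives, for each (i, j), the minimum total weight of any directed path from i to j (possibly empty when i = j).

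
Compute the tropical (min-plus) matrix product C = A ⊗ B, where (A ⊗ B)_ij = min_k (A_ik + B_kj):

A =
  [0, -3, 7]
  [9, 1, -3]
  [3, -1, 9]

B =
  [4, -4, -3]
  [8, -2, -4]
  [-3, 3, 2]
A ⊗ B =
  [4, -5, -7]
  [-6, -1, -3]
  [6, -3, -5]

Apply the min-plus product entry-by-entry:
  C[0][0] = min over k of (A[0][0] + B[0][0] = 0 + 4 = 4, A[0][1] + B[1][0] = -3 + 8 = 5, A[0][2] + B[2][0] = 7 + -3 = 4) = 4 (attained at k = 0)
  C[0][1] = min over k of (A[0][0] + B[0][1] = 0 + -4 = -4, A[0][1] + B[1][1] = -3 + -2 = -5, A[0][2] + B[2][1] = 7 + 3 = 10) = -5 (attained at k = 1)
  C[0][2] = min over k of (A[0][0] + B[0][2] = 0 + -3 = -3, A[0][1] + B[1][2] = -3 + -4 = -7, A[0][2] + B[2][2] = 7 + 2 = 9) = -7 (attained at k = 1)
  C[1][0] = min over k of (A[1][0] + B[0][0] = 9 + 4 = 13, A[1][1] + B[1][0] = 1 + 8 = 9, A[1][2] + B[2][0] = -3 + -3 = -6) = -6 (attained at k = 2)
  C[1][1] = min over k of (A[1][0] + B[0][1] = 9 + -4 = 5, A[1][1] + B[1][1] = 1 + -2 = -1, A[1][2] + B[2][1] = -3 + 3 = 0) = -1 (attained at k = 1)
  C[1][2] = min over k of (A[1][0] + B[0][2] = 9 + -3 = 6, A[1][1] + B[1][2] = 1 + -4 = -3, A[1][2] + B[2][2] = -3 + 2 = -1) = -3 (attained at k = 1)
  C[2][0] = min over k of (A[2][0] + B[0][0] = 3 + 4 = 7, A[2][1] + B[1][0] = -1 + 8 = 7, A[2][2] + B[2][0] = 9 + -3 = 6) = 6 (attained at k = 2)
  C[2][1] = min over k of (A[2][0] + B[0][1] = 3 + -4 = -1, A[2][1] + B[1][1] = -1 + -2 = -3, A[2][2] + B[2][1] = 9 + 3 = 12) = -3 (attained at k = 1)
  C[2][2] = min over k of (A[2][0] + B[0][2] = 3 + -3 = 0, A[2][1] + B[1][2] = -1 + -4 = -5, A[2][2] + B[2][2] = 9 + 2 = 11) = -5 (attained at k = 1)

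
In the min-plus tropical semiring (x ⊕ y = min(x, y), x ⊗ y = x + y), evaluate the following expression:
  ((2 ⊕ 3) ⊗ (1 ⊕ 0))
((2 ⊕ 3) ⊗ (1 ⊕ 0)) = 2

Expand innermost to outermost. Recall ⊕ takes the minimum of its arguments and ⊗ takes their sum. Working out the expression ((2 ⊕ 3) ⊗ (1 ⊕ 0)) gives 2.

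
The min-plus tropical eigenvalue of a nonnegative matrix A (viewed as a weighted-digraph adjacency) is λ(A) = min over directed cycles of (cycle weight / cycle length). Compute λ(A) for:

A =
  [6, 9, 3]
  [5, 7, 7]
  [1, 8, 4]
λ(A) = 2

Enumerate directed cycles and compute their means (weight / length). Sample:
  cycle 0 → 0: weight = 6, length = 1, mean = 6/1 ≈ 6.000
  cycle 1 → 1: weight = 7, length = 1, mean = 7/1 ≈ 7.000
  cycle 2 → 2: weight = 4, length = 1, mean = 4/1 ≈ 4.000
  cycle 0 → 1 → 0: weight = 14, length = 2, mean = 14/2 ≈ 7.000
  cycle 0 → 2 → 0: weight = 4, length = 2, mean = 4/2 ≈ 2.000
  cycle 1 → 0 → 1: weight = 14, length = 2, mean = 14/2 ≈ 7.000
Minimum mean = 2.000, attained e.g. along the cycle 0 → 2 → 0 with weight 4 and length 2. So λ(A) = 4/2 = 2.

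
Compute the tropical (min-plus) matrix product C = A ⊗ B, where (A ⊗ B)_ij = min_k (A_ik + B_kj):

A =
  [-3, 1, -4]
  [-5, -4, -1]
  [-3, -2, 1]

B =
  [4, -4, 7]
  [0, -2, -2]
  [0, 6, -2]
A ⊗ B =
  [-4, -7, -6]
  [-4, -9, -6]
  [-2, -7, -4]

Apply the min-plus product entry-by-entry:
  C[0][0] = min over k of (A[0][0] + B[0][0] = -3 + 4 = 1, A[0][1] + B[1][0] = 1 + 0 = 1, A[0][2] + B[2][0] = -4 + 0 = -4) = -4 (attained at k = 2)
  C[0][1] = min over k of (A[0][0] + B[0][1] = -3 + -4 = -7, A[0][1] + B[1][1] = 1 + -2 = -1, A[0][2] + B[2][1] = -4 + 6 = 2) = -7 (attained at k = 0)
  C[0][2] = min over k of (A[0][0] + B[0][2] = -3 + 7 = 4, A[0][1] + B[1][2] = 1 + -2 = -1, A[0][2] + B[2][2] = -4 + -2 = -6) = -6 (attained at k = 2)
  C[1][0] = min over k of (A[1][0] + B[0][0] = -5 + 4 = -1, A[1][1] + B[1][0] = -4 + 0 = -4, A[1][2] + B[2][0] = -1 + 0 = -1) = -4 (attained at k = 1)
  C[1][1] = min over k of (A[1][0] + B[0][1] = -5 + -4 = -9, A[1][1] + B[1][1] = -4 + -2 = -6, A[1][2] + B[2][1] = -1 + 6 = 5) = -9 (attained at k = 0)
  C[1][2] = min over k of (A[1][0] + B[0][2] = -5 + 7 = 2, A[1][1] + B[1][2] = -4 + -2 = -6, A[1][2] + B[2][2] = -1 + -2 = -3) = -6 (attained at k = 1)
  C[2][0] = min over k of (A[2][0] + B[0][0] = -3 + 4 = 1, A[2][1] + B[1][0] = -2 + 0 = -2, A[2][2] + B[2][0] = 1 + 0 = 1) = -2 (attained at k = 1)
  C[2][1] = min over k of (A[2][0] + B[0][1] = -3 + -4 = -7, A[2][1] + B[1][1] = -2 + -2 = -4, A[2][2] + B[2][1] = 1 + 6 = 7) = -7 (attained at k = 0)
  C[2][2] = min over k of (A[2][0] + B[0][2] = -3 + 7 = 4, A[2][1] + B[1][2] = -2 + -2 = -4, A[2][2] + B[2][2] = 1 + -2 = -1) = -4 (attained at k = 1)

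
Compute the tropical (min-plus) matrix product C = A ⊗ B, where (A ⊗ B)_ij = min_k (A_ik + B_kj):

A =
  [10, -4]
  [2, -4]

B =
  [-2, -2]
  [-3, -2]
A ⊗ B =
  [-7, -6]
  [-7, -6]

Apply the min-plus product entry-by-entry:
  C[0][0] = min over k of (A[0][0] + B[0][0] = 10 + -2 = 8, A[0][1] + B[1][0] = -4 + -3 = -7) = -7 (attained at k = 1)
  C[0][1] = min over k of (A[0][0] + B[0][1] = 10 + -2 = 8, A[0][1] + B[1][1] = -4 + -2 = -6) = -6 (attained at k = 1)
  C[1][0] = min over k of (A[1][0] + B[0][0] = 2 + -2 = 0, A[1][1] + B[1][0] = -4 + -3 = -7) = -7 (attained at k = 1)
  C[1][1] = min over k of (A[1][0] + B[0][1] = 2 + -2 = 0, A[1][1] + B[1][1] = -4 + -2 = -6) = -6 (attained at k = 1)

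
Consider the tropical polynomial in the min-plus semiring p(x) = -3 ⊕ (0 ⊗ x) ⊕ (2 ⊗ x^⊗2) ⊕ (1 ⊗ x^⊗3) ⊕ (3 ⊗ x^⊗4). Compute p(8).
p(8) = -3

A tropical monomial a ⊗ x^⊗i evaluates to a + i · x. Evaluating each term at x = 8:
  Term 0 contributes -3 + 0 · 8 = -3
  Term 1 contributes 0 + 1 · 8 = 8
  Term 2 contributes 2 + 2 · 8 = 18
  Term 3 contributes 1 + 3 · 8 = 25
  Term 4 contributes 3 + 4 · 8 = 35
p(8) = ⊕ of these = min[-3, 8, 18, 25, 35] = -3.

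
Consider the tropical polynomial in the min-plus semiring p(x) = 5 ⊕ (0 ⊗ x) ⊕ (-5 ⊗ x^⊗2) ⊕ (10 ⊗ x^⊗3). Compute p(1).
p(1) = -3

A tropical monomial a ⊗ x^⊗i evaluates to a + i · x. Evaluating each term at x = 1:
  Term 0 contributes 5 + 0 · 1 = 5
  Term 1 contributes 0 + 1 · 1 = 1
  Term 2 contributes -5 + 2 · 1 = -3
  Term 3 contributes 10 + 3 · 1 = 13
p(1) = ⊕ of these = min[5, 1, -3, 13] = -3.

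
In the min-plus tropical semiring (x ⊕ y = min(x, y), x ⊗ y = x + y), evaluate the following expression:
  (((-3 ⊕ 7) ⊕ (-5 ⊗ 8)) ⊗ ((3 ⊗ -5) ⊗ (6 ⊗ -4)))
(((-3 ⊕ 7) ⊕ (-5 ⊗ 8)) ⊗ ((3 ⊗ -5) ⊗ (6 ⊗ -4))) = -3

Expand innermost to outermost. Recall ⊕ takes the minimum of its arguments and ⊗ takes their sum. Working out the expression (((-3 ⊕ 7) ⊕ (-5 ⊗ 8)) ⊗ ((3 ⊗ -5) ⊗ (6 ⊗ -4))) gives -3.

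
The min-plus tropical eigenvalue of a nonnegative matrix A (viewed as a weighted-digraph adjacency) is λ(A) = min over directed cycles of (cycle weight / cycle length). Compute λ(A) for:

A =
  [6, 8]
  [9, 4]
λ(A) = 4

Enumerate directed cycles and compute their means (weight / length). Sample:
  cycle 0 → 0: weight = 6, length = 1, mean = 6/1 ≈ 6.000
  cycle 1 → 1: weight = 4, length = 1, mean = 4/1 ≈ 4.000
  cycle 0 → 1 → 0: weight = 17, length = 2, mean = 17/2 ≈ 8.500
  cycle 1 → 0 → 1: weight = 17, length = 2, mean = 17/2 ≈ 8.500
Minimum mean = 4.000, attained e.g. along the cycle 1 → 1 with weight 4 and length 1. So λ(A) = 4/1 = 4.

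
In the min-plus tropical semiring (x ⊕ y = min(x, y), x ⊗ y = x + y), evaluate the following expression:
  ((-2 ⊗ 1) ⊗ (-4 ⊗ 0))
((-2 ⊗ 1) ⊗ (-4 ⊗ 0)) = -5

Expand innermost to outermost. Recall ⊕ takes the minimum of its arguments and ⊗ takes their sum. Working out the expression ((-2 ⊗ 1) ⊗ (-4 ⊗ 0)) gives -5.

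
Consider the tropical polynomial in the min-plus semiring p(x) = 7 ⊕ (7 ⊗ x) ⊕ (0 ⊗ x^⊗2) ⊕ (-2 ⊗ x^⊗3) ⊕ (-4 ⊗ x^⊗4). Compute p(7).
p(7) = 7

A tropical monomial a ⊗ x^⊗i evaluates to a + i · x. Evaluating each term at x = 7:
  Term 0 contributes 7 + 0 · 7 = 7
  Term 1 contributes 7 + 1 · 7 = 14
  Term 2 contributes 0 + 2 · 7 = 14
  Term 3 contributes -2 + 3 · 7 = 19
  Term 4 contributes -4 + 4 · 7 = 24
p(7) = ⊕ of these = min[7, 14, 14, 19, 24] = 7.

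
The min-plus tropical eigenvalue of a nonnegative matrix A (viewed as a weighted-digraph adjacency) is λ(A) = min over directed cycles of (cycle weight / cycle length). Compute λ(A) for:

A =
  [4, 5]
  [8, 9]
λ(A) = 4

Enumerate directed cycles and compute their means (weight / length). Sample:
  cycle 0 → 0: weight = 4, length = 1, mean = 4/1 ≈ 4.000
  cycle 1 → 1: weight = 9, length = 1, mean = 9/1 ≈ 9.000
  cycle 0 → 1 → 0: weight = 13, length = 2, mean = 13/2 ≈ 6.500
  cycle 1 → 0 → 1: weight = 13, length = 2, mean = 13/2 ≈ 6.500
Minimum mean = 4.000, attained e.g. along the cycle 0 → 0 with weight 4 and length 1. So λ(A) = 4/1 = 4.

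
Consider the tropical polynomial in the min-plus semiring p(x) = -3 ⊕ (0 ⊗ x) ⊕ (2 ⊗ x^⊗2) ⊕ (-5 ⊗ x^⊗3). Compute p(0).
p(0) = -5

A tropical monomial a ⊗ x^⊗i evaluates to a + i · x. Evaluating each term at x = 0:
  Term 0 contributes -3 + 0 · 0 = -3
  Term 1 contributes 0 + 1 · 0 = 0
  Term 2 contributes 2 + 2 · 0 = 2
  Term 3 contributes -5 + 3 · 0 = -5
p(0) = ⊕ of these = min[-3, 0, 2, -5] = -5.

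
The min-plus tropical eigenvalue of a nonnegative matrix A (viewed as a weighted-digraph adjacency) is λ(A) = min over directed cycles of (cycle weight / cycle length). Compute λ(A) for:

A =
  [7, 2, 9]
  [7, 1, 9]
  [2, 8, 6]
λ(A) = 1

Enumerate directed cycles and compute their means (weight / length). Sample:
  cycle 0 → 0: weight = 7, length = 1, mean = 7/1 ≈ 7.000
  cycle 1 → 1: weight = 1, length = 1, mean = 1/1 ≈ 1.000
  cycle 2 → 2: weight = 6, length = 1, mean = 6/1 ≈ 6.000
  cycle 0 → 1 → 0: weight = 9, length = 2, mean = 9/2 ≈ 4.500
  cycle 0 → 2 → 0: weight = 11, length = 2, mean = 11/2 ≈ 5.500
  cycle 1 → 0 → 1: weight = 9, length = 2, mean = 9/2 ≈ 4.500
Minimum mean = 1.000, attained e.g. along the cycle 1 → 1 with weight 1 and length 1. So λ(A) = 1/1 = 1.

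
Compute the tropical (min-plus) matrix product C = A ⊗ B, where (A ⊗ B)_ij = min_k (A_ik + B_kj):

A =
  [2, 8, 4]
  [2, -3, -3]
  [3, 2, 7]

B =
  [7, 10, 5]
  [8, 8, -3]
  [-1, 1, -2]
A ⊗ B =
  [3, 5, 2]
  [-4, -2, -6]
  [6, 8, -1]

Apply the min-plus product entry-by-entry:
  C[0][0] = min over k of (A[0][0] + B[0][0] = 2 + 7 = 9, A[0][1] + B[1][0] = 8 + 8 = 16, A[0][2] + B[2][0] = 4 + -1 = 3) = 3 (attained at k = 2)
  C[0][1] = min over k of (A[0][0] + B[0][1] = 2 + 10 = 12, A[0][1] + B[1][1] = 8 + 8 = 16, A[0][2] + B[2][1] = 4 + 1 = 5) = 5 (attained at k = 2)
  C[0][2] = min over k of (A[0][0] + B[0][2] = 2 + 5 = 7, A[0][1] + B[1][2] = 8 + -3 = 5, A[0][2] + B[2][2] = 4 + -2 = 2) = 2 (attained at k = 2)
  C[1][0] = min over k of (A[1][0] + B[0][0] = 2 + 7 = 9, A[1][1] + B[1][0] = -3 + 8 = 5, A[1][2] + B[2][0] = -3 + -1 = -4) = -4 (attained at k = 2)
  C[1][1] = min over k of (A[1][0] + B[0][1] = 2 + 10 = 12, A[1][1] + B[1][1] = -3 + 8 = 5, A[1][2] + B[2][1] = -3 + 1 = -2) = -2 (attained at k = 2)
  C[1][2] = min over k of (A[1][0] + B[0][2] = 2 + 5 = 7, A[1][1] + B[1][2] = -3 + -3 = -6, A[1][2] + B[2][2] = -3 + -2 = -5) = -6 (attained at k = 1)
  C[2][0] = min over k of (A[2][0] + B[0][0] = 3 + 7 = 10, A[2][1] + B[1][0] = 2 + 8 = 10, A[2][2] + B[2][0] = 7 + -1 = 6) = 6 (attained at k = 2)
  C[2][1] = min over k of (A[2][0] + B[0][1] = 3 + 10 = 13, A[2][1] + B[1][1] = 2 + 8 = 10, A[2][2] + B[2][1] = 7 + 1 = 8) = 8 (attained at k = 2)
  C[2][2] = min over k of (A[2][0] + B[0][2] = 3 + 5 = 8, A[2][1] + B[1][2] = 2 + -3 = -1, A[2][2] + B[2][2] = 7 + -2 = 5) = -1 (attained at k = 1)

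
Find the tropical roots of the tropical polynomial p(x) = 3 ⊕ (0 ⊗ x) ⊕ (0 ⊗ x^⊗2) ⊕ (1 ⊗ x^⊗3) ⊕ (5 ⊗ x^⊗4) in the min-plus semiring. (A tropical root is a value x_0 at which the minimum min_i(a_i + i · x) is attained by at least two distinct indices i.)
Roots: {-4, -1, 0, 3}

Each tropical root is a break point of the lower envelope of the lines y = a_i + i · x (there are 5 lines, with slopes 0, 1, ..., 4). Only the lines that attain the minimum somewhere contribute to roots; other lines are dominated. Here the surviving (envelope) indices are i = 4, i = 3, i = 2, i = 1, i = 0.
Intersections between consecutive envelope lines give the roots: for adjacent envelope indices i < j the intersection is x = (a_i − a_j) / (j − i). Reading off the sorted break points: {-4, -1, 0, 3}.
Verification: at each break x_0, at least two indices attain the minimum of min_i(a_i + i · x_0).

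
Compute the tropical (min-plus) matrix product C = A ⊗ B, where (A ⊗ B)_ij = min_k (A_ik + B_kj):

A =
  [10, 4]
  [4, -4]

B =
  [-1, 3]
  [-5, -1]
A ⊗ B =
  [-1, 3]
  [-9, -5]

Apply the min-plus product entry-by-entry:
  C[0][0] = min over k of (A[0][0] + B[0][0] = 10 + -1 = 9, A[0][1] + B[1][0] = 4 + -5 = -1) = -1 (attained at k = 1)
  C[0][1] = min over k of (A[0][0] + B[0][1] = 10 + 3 = 13, A[0][1] + B[1][1] = 4 + -1 = 3) = 3 (attained at k = 1)
  C[1][0] = min over k of (A[1][0] + B[0][0] = 4 + -1 = 3, A[1][1] + B[1][0] = -4 + -5 = -9) = -9 (attained at k = 1)
  C[1][1] = min over k of (A[1][0] + B[0][1] = 4 + 3 = 7, A[1][1] + B[1][1] = -4 + -1 = -5) = -5 (attained at k = 1)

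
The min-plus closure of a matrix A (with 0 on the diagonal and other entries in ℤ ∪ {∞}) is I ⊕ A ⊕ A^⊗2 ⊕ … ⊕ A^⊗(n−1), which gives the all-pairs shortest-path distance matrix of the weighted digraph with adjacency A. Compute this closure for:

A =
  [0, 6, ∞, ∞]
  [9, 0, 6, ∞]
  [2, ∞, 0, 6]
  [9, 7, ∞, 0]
Closure =
  [0, 6, 12, 18]
  [8, 0, 6, 12]
  [2, 8, 0, 6]
  [9, 7, 13, 0]

This is the Floyd-Warshall all-pairs shortest-path computation. For each intermediate vertex k = 0, 1, …, 3, update dist[i][j] ← min(dist[i][j], dist[i][k] + dist[k][j]). The final matrix gives, for each (i, j), the minimum total weight of any directed path from i to j (possibly empty when i = j).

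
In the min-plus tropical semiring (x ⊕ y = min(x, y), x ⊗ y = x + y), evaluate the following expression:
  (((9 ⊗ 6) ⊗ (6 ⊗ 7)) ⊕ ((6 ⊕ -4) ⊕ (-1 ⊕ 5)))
(((9 ⊗ 6) ⊗ (6 ⊗ 7)) ⊕ ((6 ⊕ -4) ⊕ (-1 ⊕ 5))) = -4

Expand innermost to outermost. Recall ⊕ takes the minimum of its arguments and ⊗ takes their sum. Working out the expression (((9 ⊗ 6) ⊗ (6 ⊗ 7)) ⊕ ((6 ⊕ -4) ⊕ (-1 ⊕ 5))) gives -4.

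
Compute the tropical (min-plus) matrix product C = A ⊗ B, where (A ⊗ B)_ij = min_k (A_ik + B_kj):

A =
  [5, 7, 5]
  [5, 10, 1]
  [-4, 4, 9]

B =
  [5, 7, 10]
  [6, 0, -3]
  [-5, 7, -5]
A ⊗ B =
  [0, 7, 0]
  [-4, 8, -4]
  [1, 3, 1]

Apply the min-plus product entry-by-entry:
  C[0][0] = min over k of (A[0][0] + B[0][0] = 5 + 5 = 10, A[0][1] + B[1][0] = 7 + 6 = 13, A[0][2] + B[2][0] = 5 + -5 = 0) = 0 (attained at k = 2)
  C[0][1] = min over k of (A[0][0] + B[0][1] = 5 + 7 = 12, A[0][1] + B[1][1] = 7 + 0 = 7, A[0][2] + B[2][1] = 5 + 7 = 12) = 7 (attained at k = 1)
  C[0][2] = min over k of (A[0][0] + B[0][2] = 5 + 10 = 15, A[0][1] + B[1][2] = 7 + -3 = 4, A[0][2] + B[2][2] = 5 + -5 = 0) = 0 (attained at k = 2)
  C[1][0] = min over k of (A[1][0] + B[0][0] = 5 + 5 = 10, A[1][1] + B[1][0] = 10 + 6 = 16, A[1][2] + B[2][0] = 1 + -5 = -4) = -4 (attained at k = 2)
  C[1][1] = min over k of (A[1][0] + B[0][1] = 5 + 7 = 12, A[1][1] + B[1][1] = 10 + 0 = 10, A[1][2] + B[2][1] = 1 + 7 = 8) = 8 (attained at k = 2)
  C[1][2] = min over k of (A[1][0] + B[0][2] = 5 + 10 = 15, A[1][1] + B[1][2] = 10 + -3 = 7, A[1][2] + B[2][2] = 1 + -5 = -4) = -4 (attained at k = 2)
  C[2][0] = min over k of (A[2][0] + B[0][0] = -4 + 5 = 1, A[2][1] + B[1][0] = 4 + 6 = 10, A[2][2] + B[2][0] = 9 + -5 = 4) = 1 (attained at k = 0)
  C[2][1] = min over k of (A[2][0] + B[0][1] = -4 + 7 = 3, A[2][1] + B[1][1] = 4 + 0 = 4, A[2][2] + B[2][1] = 9 + 7 = 16) = 3 (attained at k = 0)
  C[2][2] = min over k of (A[2][0] + B[0][2] = -4 + 10 = 6, A[2][1] + B[1][2] = 4 + -3 = 1, A[2][2] + B[2][2] = 9 + -5 = 4) = 1 (attained at k = 1)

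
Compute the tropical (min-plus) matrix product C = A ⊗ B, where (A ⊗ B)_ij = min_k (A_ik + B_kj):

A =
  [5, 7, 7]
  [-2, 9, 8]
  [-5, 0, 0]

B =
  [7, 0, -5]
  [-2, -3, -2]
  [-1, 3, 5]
A ⊗ B =
  [5, 4, 0]
  [5, -2, -7]
  [-2, -5, -10]

Apply the min-plus product entry-by-entry:
  C[0][0] = min over k of (A[0][0] + B[0][0] = 5 + 7 = 12, A[0][1] + B[1][0] = 7 + -2 = 5, A[0][2] + B[2][0] = 7 + -1 = 6) = 5 (attained at k = 1)
  C[0][1] = min over k of (A[0][0] + B[0][1] = 5 + 0 = 5, A[0][1] + B[1][1] = 7 + -3 = 4, A[0][2] + B[2][1] = 7 + 3 = 10) = 4 (attained at k = 1)
  C[0][2] = min over k of (A[0][0] + B[0][2] = 5 + -5 = 0, A[0][1] + B[1][2] = 7 + -2 = 5, A[0][2] + B[2][2] = 7 + 5 = 12) = 0 (attained at k = 0)
  C[1][0] = min over k of (A[1][0] + B[0][0] = -2 + 7 = 5, A[1][1] + B[1][0] = 9 + -2 = 7, A[1][2] + B[2][0] = 8 + -1 = 7) = 5 (attained at k = 0)
  C[1][1] = min over k of (A[1][0] + B[0][1] = -2 + 0 = -2, A[1][1] + B[1][1] = 9 + -3 = 6, A[1][2] + B[2][1] = 8 + 3 = 11) = -2 (attained at k = 0)
  C[1][2] = min over k of (A[1][0] + B[0][2] = -2 + -5 = -7, A[1][1] + B[1][2] = 9 + -2 = 7, A[1][2] + B[2][2] = 8 + 5 = 13) = -7 (attained at k = 0)
  C[2][0] = min over k of (A[2][0] + B[0][0] = -5 + 7 = 2, A[2][1] + B[1][0] = 0 + -2 = -2, A[2][2] + B[2][0] = 0 + -1 = -1) = -2 (attained at k = 1)
  C[2][1] = min over k of (A[2][0] + B[0][1] = -5 + 0 = -5, A[2][1] + B[1][1] = 0 + -3 = -3, A[2][2] + B[2][1] = 0 + 3 = 3) = -5 (attained at k = 0)
  C[2][2] = min over k of (A[2][0] + B[0][2] = -5 + -5 = -10, A[2][1] + B[1][2] = 0 + -2 = -2, A[2][2] + B[2][2] = 0 + 5 = 5) = -10 (attained at k = 0)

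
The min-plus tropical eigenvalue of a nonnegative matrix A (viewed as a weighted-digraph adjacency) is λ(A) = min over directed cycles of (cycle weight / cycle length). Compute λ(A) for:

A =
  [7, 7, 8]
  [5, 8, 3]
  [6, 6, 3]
λ(A) = 3

Enumerate directed cycles and compute their means (weight / length). Sample:
  cycle 0 → 0: weight = 7, length = 1, mean = 7/1 ≈ 7.000
  cycle 1 → 1: weight = 8, length = 1, mean = 8/1 ≈ 8.000
  cycle 2 → 2: weight = 3, length = 1, mean = 3/1 ≈ 3.000
  cycle 0 → 1 → 0: weight = 12, length = 2, mean = 12/2 ≈ 6.000
  cycle 0 → 2 → 0: weight = 14, length = 2, mean = 14/2 ≈ 7.000
  cycle 1 → 0 → 1: weight = 12, length = 2, mean = 12/2 ≈ 6.000
Minimum mean = 3.000, attained e.g. along the cycle 2 → 2 with weight 3 and length 1. So λ(A) = 3/1 = 3.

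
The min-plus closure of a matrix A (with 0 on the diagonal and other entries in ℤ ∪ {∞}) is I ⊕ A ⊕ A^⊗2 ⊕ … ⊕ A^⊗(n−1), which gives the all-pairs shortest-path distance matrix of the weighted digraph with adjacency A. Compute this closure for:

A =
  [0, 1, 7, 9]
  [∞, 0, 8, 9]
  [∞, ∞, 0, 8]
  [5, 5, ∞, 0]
Closure =
  [0, 1, 7, 9]
  [14, 0, 8, 9]
  [13, 13, 0, 8]
  [5, 5, 12, 0]

This is the Floyd-Warshall all-pairs shortest-path computation. For each intermediate vertex k = 0, 1, …, 3, update dist[i][j] ← min(dist[i][j], dist[i][k] + dist[k][j]). The final matrix gives, for each (i, j), the minimum total weight of any directed path from i to j (possibly empty when i = j).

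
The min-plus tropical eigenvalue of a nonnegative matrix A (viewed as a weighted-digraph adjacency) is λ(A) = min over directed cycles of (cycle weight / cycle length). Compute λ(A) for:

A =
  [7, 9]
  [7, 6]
λ(A) = 6

Enumerate directed cycles and compute their means (weight / length). Sample:
  cycle 0 → 0: weight = 7, length = 1, mean = 7/1 ≈ 7.000
  cycle 1 → 1: weight = 6, length = 1, mean = 6/1 ≈ 6.000
  cycle 0 → 1 → 0: weight = 16, length = 2, mean = 16/2 ≈ 8.000
  cycle 1 → 0 → 1: weight = 16, length = 2, mean = 16/2 ≈ 8.000
Minimum mean = 6.000, attained e.g. along the cycle 1 → 1 with weight 6 and length 1. So λ(A) = 6/1 = 6.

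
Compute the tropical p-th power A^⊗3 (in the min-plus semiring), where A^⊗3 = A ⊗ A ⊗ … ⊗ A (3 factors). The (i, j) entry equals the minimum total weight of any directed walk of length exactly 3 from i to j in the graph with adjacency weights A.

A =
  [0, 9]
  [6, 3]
A^⊗3 =
  [0, 9]
  [6, 9]

Each entry (A^⊗3)_ij equals the minimum over all length-3 walks i = v_0 → v_1 → … → v_3 = j of Σ_t A[v_t][v_{t+1}]. For example, for (i, j) = (0, 1) we minimise over 4 possible intermediate vertex sequences; the minimum is 9, attained along the walk 0 → 0 → 0 → 1.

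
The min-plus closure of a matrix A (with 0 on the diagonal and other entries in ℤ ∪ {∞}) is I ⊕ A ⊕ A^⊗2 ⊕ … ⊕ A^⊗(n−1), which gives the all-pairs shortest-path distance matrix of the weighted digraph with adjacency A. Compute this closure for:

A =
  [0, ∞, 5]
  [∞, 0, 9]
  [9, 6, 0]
Closure =
  [0, 11, 5]
  [18, 0, 9]
  [9, 6, 0]

This is the Floyd-Warshall all-pairs shortest-path computation. For each intermediate vertex k = 0, 1, …, 2, update dist[i][j] ← min(dist[i][j], dist[i][k] + dist[k][j]). The final matrix gives, for each (i, j), the minimum total weight of any directed path from i to j (possibly empty when i = j).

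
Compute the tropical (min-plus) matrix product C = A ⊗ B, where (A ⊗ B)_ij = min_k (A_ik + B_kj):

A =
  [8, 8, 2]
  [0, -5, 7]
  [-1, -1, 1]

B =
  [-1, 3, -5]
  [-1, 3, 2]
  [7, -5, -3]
A ⊗ B =
  [7, -3, -1]
  [-6, -2, -5]
  [-2, -4, -6]

Apply the min-plus product entry-by-entry:
  C[0][0] = min over k of (A[0][0] + B[0][0] = 8 + -1 = 7, A[0][1] + B[1][0] = 8 + -1 = 7, A[0][2] + B[2][0] = 2 + 7 = 9) = 7 (attained at k = 0)
  C[0][1] = min over k of (A[0][0] + B[0][1] = 8 + 3 = 11, A[0][1] + B[1][1] = 8 + 3 = 11, A[0][2] + B[2][1] = 2 + -5 = -3) = -3 (attained at k = 2)
  C[0][2] = min over k of (A[0][0] + B[0][2] = 8 + -5 = 3, A[0][1] + B[1][2] = 8 + 2 = 10, A[0][2] + B[2][2] = 2 + -3 = -1) = -1 (attained at k = 2)
  C[1][0] = min over k of (A[1][0] + B[0][0] = 0 + -1 = -1, A[1][1] + B[1][0] = -5 + -1 = -6, A[1][2] + B[2][0] = 7 + 7 = 14) = -6 (attained at k = 1)
  C[1][1] = min over k of (A[1][0] + B[0][1] = 0 + 3 = 3, A[1][1] + B[1][1] = -5 + 3 = -2, A[1][2] + B[2][1] = 7 + -5 = 2) = -2 (attained at k = 1)
  C[1][2] = min over k of (A[1][0] + B[0][2] = 0 + -5 = -5, A[1][1] + B[1][2] = -5 + 2 = -3, A[1][2] + B[2][2] = 7 + -3 = 4) = -5 (attained at k = 0)
  C[2][0] = min over k of (A[2][0] + B[0][0] = -1 + -1 = -2, A[2][1] + B[1][0] = -1 + -1 = -2, A[2][2] + B[2][0] = 1 + 7 = 8) = -2 (attained at k = 0)
  C[2][1] = min over k of (A[2][0] + B[0][1] = -1 + 3 = 2, A[2][1] + B[1][1] = -1 + 3 = 2, A[2][2] + B[2][1] = 1 + -5 = -4) = -4 (attained at k = 2)
  C[2][2] = min over k of (A[2][0] + B[0][2] = -1 + -5 = -6, A[2][1] + B[1][2] = -1 + 2 = 1, A[2][2] + B[2][2] = 1 + -3 = -2) = -6 (attained at k = 0)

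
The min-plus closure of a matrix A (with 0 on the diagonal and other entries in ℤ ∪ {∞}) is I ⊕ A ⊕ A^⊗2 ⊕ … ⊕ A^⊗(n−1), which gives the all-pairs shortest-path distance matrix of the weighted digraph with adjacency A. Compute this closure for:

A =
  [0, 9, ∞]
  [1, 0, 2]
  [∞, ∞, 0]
Closure =
  [0, 9, 11]
  [1, 0, 2]
  [∞, ∞, 0]

This is the Floyd-Warshall all-pairs shortest-path computation. For each intermediate vertex k = 0, 1, …, 2, update dist[i][j] ← min(dist[i][j], dist[i][k] + dist[k][j]). The final matrix gives, for each (i, j), the minimum total weight of any directed path from i to j (possibly empty when i = j).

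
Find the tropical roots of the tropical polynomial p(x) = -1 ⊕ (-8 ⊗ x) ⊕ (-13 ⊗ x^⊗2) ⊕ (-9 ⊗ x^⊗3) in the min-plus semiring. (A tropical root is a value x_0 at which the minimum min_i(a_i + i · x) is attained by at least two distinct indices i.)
Roots: {-4, 5, 7}

Each tropical root is a break point of the lower envelope of the lines y = a_i + i · x (there are 4 lines, with slopes 0, 1, ..., 3). Only the lines that attain the minimum somewhere contribute to roots; other lines are dominated. Here the surviving (envelope) indices are i = 3, i = 2, i = 1, i = 0.
Intersections between consecutive envelope lines give the roots: for adjacent envelope indices i < j the intersection is x = (a_i − a_j) / (j − i). Reading off the sorted break points: {-4, 5, 7}.
Verification: at each break x_0, at least two indices attain the minimum of min_i(a_i + i · x_0).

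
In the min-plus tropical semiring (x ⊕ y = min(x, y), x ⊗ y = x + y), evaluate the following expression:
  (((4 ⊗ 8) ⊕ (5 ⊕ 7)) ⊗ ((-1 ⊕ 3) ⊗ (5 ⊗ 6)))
(((4 ⊗ 8) ⊕ (5 ⊕ 7)) ⊗ ((-1 ⊕ 3) ⊗ (5 ⊗ 6))) = 15

Expand innermost to outermost. Recall ⊕ takes the minimum of its arguments and ⊗ takes their sum. Working out the expression (((4 ⊗ 8) ⊕ (5 ⊕ 7)) ⊗ ((-1 ⊕ 3) ⊗ (5 ⊗ 6))) gives 15.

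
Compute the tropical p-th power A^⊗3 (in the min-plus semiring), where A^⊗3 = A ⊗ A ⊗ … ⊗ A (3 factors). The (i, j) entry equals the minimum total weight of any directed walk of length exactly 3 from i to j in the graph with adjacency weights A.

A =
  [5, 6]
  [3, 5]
A^⊗3 =
  [14, 15]
  [12, 14]

Each entry (A^⊗3)_ij equals the minimum over all length-3 walks i = v_0 → v_1 → … → v_3 = j of Σ_t A[v_t][v_{t+1}]. For example, for (i, j) = (0, 1) we minimise over 4 possible intermediate vertex sequences; the minimum is 15, attained along the walk 0 → 1 → 0 → 1.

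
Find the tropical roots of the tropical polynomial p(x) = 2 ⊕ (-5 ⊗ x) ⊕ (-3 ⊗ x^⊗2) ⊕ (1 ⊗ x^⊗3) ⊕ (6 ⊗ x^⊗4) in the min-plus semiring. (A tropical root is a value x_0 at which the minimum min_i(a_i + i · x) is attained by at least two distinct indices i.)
Roots: {-5, -4, -2, 7}

Each tropical root is a break point of the lower envelope of the lines y = a_i + i · x (there are 5 lines, with slopes 0, 1, ..., 4). Only the lines that attain the minimum somewhere contribute to roots; other lines are dominated. Here the surviving (envelope) indices are i = 4, i = 3, i = 2, i = 1, i = 0.
Intersections between consecutive envelope lines give the roots: for adjacent envelope indices i < j the intersection is x = (a_i − a_j) / (j − i). Reading off the sorted break points: {-5, -4, -2, 7}.
Verification: at each break x_0, at least two indices attain the minimum of min_i(a_i + i · x_0).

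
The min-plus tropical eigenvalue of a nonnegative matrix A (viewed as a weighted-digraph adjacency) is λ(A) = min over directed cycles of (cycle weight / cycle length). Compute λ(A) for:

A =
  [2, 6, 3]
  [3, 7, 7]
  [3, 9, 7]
λ(A) = 2

Enumerate directed cycles and compute their means (weight / length). Sample:
  cycle 0 → 0: weight = 2, length = 1, mean = 2/1 ≈ 2.000
  cycle 1 → 1: weight = 7, length = 1, mean = 7/1 ≈ 7.000
  cycle 2 → 2: weight = 7, length = 1, mean = 7/1 ≈ 7.000
  cycle 0 → 1 → 0: weight = 9, length = 2, mean = 9/2 ≈ 4.500
  cycle 0 → 2 → 0: weight = 6, length = 2, mean = 6/2 ≈ 3.000
  cycle 1 → 0 → 1: weight = 9, length = 2, mean = 9/2 ≈ 4.500
Minimum mean = 2.000, attained e.g. along the cycle 0 → 0 with weight 2 and length 1. So λ(A) = 2/1 = 2.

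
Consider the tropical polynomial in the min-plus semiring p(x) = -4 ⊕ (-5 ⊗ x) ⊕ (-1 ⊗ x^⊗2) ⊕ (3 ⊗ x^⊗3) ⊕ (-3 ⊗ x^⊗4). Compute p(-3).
p(-3) = -15

A tropical monomial a ⊗ x^⊗i evaluates to a + i · x. Evaluating each term at x = -3:
  Term 0 contributes -4 + 0 · -3 = -4
  Term 1 contributes -5 + 1 · -3 = -8
  Term 2 contributes -1 + 2 · -3 = -7
  Term 3 contributes 3 + 3 · -3 = -6
  Term 4 contributes -3 + 4 · -3 = -15
p(-3) = ⊕ of these = min[-4, -8, -7, -6, -15] = -15.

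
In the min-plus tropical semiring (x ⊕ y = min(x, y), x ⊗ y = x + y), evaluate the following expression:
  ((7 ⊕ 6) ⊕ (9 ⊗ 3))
((7 ⊕ 6) ⊕ (9 ⊗ 3)) = 6

Expand innermost to outermost. Recall ⊕ takes the minimum of its arguments and ⊗ takes their sum. Working out the expression ((7 ⊕ 6) ⊕ (9 ⊗ 3)) gives 6.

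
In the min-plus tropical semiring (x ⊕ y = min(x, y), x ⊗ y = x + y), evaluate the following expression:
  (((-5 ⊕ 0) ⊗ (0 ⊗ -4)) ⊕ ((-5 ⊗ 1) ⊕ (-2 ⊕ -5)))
(((-5 ⊕ 0) ⊗ (0 ⊗ -4)) ⊕ ((-5 ⊗ 1) ⊕ (-2 ⊕ -5))) = -9

Expand innermost to outermost. Recall ⊕ takes the minimum of its arguments and ⊗ takes their sum. Working out the expression (((-5 ⊕ 0) ⊗ (0 ⊗ -4)) ⊕ ((-5 ⊗ 1) ⊕ (-2 ⊕ -5))) gives -9.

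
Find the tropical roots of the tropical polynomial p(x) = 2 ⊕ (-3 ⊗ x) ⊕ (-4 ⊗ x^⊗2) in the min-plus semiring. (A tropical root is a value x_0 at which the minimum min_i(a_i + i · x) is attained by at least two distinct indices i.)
Roots: {1, 5}

Each tropical root is a break point of the lower envelope of the lines y = a_i + i · x (there are 3 lines, with slopes 0, 1, ..., 2). Only the lines that attain the minimum somewhere contribute to roots; other lines are dominated. Here the surviving (envelope) indices are i = 2, i = 1, i = 0.
Intersections between consecutive envelope lines give the roots: for adjacent envelope indices i < j the intersection is x = (a_i − a_j) / (j − i). Reading off the sorted break points: {1, 5}.
Verification: at each break x_0, at least two indices attain the minimum of min_i(a_i + i · x_0).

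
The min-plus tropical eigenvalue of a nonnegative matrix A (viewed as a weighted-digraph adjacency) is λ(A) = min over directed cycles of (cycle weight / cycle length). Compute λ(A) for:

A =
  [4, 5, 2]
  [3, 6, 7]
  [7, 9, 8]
λ(A) = 4

Enumerate directed cycles and compute their means (weight / length). Sample:
  cycle 0 → 0: weight = 4, length = 1, mean = 4/1 ≈ 4.000
  cycle 1 → 1: weight = 6, length = 1, mean = 6/1 ≈ 6.000
  cycle 2 → 2: weight = 8, length = 1, mean = 8/1 ≈ 8.000
  cycle 0 → 1 → 0: weight = 8, length = 2, mean = 8/2 ≈ 4.000
  cycle 0 → 2 → 0: weight = 9, length = 2, mean = 9/2 ≈ 4.500
  cycle 1 → 0 → 1: weight = 8, length = 2, mean = 8/2 ≈ 4.000
Minimum mean = 4.000, attained e.g. along the cycle 0 → 0 with weight 4 and length 1. So λ(A) = 4/1 = 4.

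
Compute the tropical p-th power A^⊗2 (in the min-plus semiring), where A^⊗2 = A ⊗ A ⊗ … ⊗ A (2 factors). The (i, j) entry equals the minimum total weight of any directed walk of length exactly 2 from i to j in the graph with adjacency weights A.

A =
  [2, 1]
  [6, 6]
A^⊗2 =
  [4, 3]
  [8, 7]

Each entry (A^⊗2)_ij equals the minimum over all length-2 walks i = v_0 → v_1 → … → v_2 = j of Σ_t A[v_t][v_{t+1}]. For example, for (i, j) = (0, 1) we minimise over 2 possible intermediate vertex sequences; the minimum is 3, attained along the walk 0 → 0 → 1.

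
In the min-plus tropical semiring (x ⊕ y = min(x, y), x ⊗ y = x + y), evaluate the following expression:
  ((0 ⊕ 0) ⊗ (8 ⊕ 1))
((0 ⊕ 0) ⊗ (8 ⊕ 1)) = 1

Expand innermost to outermost. Recall ⊕ takes the minimum of its arguments and ⊗ takes their sum. Working out the expression ((0 ⊕ 0) ⊗ (8 ⊕ 1)) gives 1.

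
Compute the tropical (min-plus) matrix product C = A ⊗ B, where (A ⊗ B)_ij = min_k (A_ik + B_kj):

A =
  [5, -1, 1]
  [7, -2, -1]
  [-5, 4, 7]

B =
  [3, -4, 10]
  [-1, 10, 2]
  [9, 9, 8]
A ⊗ B =
  [-2, 1, 1]
  [-3, 3, 0]
  [-2, -9, 5]

Apply the min-plus product entry-by-entry:
  C[0][0] = min over k of (A[0][0] + B[0][0] = 5 + 3 = 8, A[0][1] + B[1][0] = -1 + -1 = -2, A[0][2] + B[2][0] = 1 + 9 = 10) = -2 (attained at k = 1)
  C[0][1] = min over k of (A[0][0] + B[0][1] = 5 + -4 = 1, A[0][1] + B[1][1] = -1 + 10 = 9, A[0][2] + B[2][1] = 1 + 9 = 10) = 1 (attained at k = 0)
  C[0][2] = min over k of (A[0][0] + B[0][2] = 5 + 10 = 15, A[0][1] + B[1][2] = -1 + 2 = 1, A[0][2] + B[2][2] = 1 + 8 = 9) = 1 (attained at k = 1)
  C[1][0] = min over k of (A[1][0] + B[0][0] = 7 + 3 = 10, A[1][1] + B[1][0] = -2 + -1 = -3, A[1][2] + B[2][0] = -1 + 9 = 8) = -3 (attained at k = 1)
  C[1][1] = min over k of (A[1][0] + B[0][1] = 7 + -4 = 3, A[1][1] + B[1][1] = -2 + 10 = 8, A[1][2] + B[2][1] = -1 + 9 = 8) = 3 (attained at k = 0)
  C[1][2] = min over k of (A[1][0] + B[0][2] = 7 + 10 = 17, A[1][1] + B[1][2] = -2 + 2 = 0, A[1][2] + B[2][2] = -1 + 8 = 7) = 0 (attained at k = 1)
  C[2][0] = min over k of (A[2][0] + B[0][0] = -5 + 3 = -2, A[2][1] + B[1][0] = 4 + -1 = 3, A[2][2] + B[2][0] = 7 + 9 = 16) = -2 (attained at k = 0)
  C[2][1] = min over k of (A[2][0] + B[0][1] = -5 + -4 = -9, A[2][1] + B[1][1] = 4 + 10 = 14, A[2][2] + B[2][1] = 7 + 9 = 16) = -9 (attained at k = 0)
  C[2][2] = min over k of (A[2][0] + B[0][2] = -5 + 10 = 5, A[2][1] + B[1][2] = 4 + 2 = 6, A[2][2] + B[2][2] = 7 + 8 = 15) = 5 (attained at k = 0)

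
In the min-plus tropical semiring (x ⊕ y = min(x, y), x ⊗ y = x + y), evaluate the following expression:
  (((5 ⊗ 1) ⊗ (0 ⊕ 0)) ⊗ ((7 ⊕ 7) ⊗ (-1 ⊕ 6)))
(((5 ⊗ 1) ⊗ (0 ⊕ 0)) ⊗ ((7 ⊕ 7) ⊗ (-1 ⊕ 6))) = 12

Expand innermost to outermost. Recall ⊕ takes the minimum of its arguments and ⊗ takes their sum. Working out the expression (((5 ⊗ 1) ⊗ (0 ⊕ 0)) ⊗ ((7 ⊕ 7) ⊗ (-1 ⊕ 6))) gives 12.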